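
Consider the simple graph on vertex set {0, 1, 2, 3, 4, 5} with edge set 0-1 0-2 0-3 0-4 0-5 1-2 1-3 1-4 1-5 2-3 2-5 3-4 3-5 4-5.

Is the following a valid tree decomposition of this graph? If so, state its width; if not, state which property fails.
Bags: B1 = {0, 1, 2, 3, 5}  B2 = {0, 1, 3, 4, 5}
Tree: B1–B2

Checking the three conditions: (i) the bags cover all of {0, 1, 2, 3, 4, 5}; (ii) for each edge, some bag contains both endpoints; (iii) the bags containing any fixed vertex form a subtree. All hold, so the decomposition is valid with width 5 − 1 = 4.

Yes; width 4.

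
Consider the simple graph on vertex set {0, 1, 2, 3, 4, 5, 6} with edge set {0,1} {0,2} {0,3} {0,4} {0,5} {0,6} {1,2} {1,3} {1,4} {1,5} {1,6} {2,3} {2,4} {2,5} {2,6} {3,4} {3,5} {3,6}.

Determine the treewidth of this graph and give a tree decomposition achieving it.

Each bag holds 5 vertices, so the decomposition has width 4, which upper-bounds the treewidth. Conversely, {0, 1, 2, 3, 4} is a clique of size 5, and the vertices of any clique must share a bag in every tree decomposition; so some bag has ≥ 5 vertices and tw(G) ≥ 4. Hence tw(G) = 4 exactly.

Treewidth 4.
Bags: B1 = {0, 1, 2, 3, 6}  B2 = {0, 1, 2, 3, 5}  B3 = {0, 1, 2, 3, 4}
Tree: B1–B2, B1–B3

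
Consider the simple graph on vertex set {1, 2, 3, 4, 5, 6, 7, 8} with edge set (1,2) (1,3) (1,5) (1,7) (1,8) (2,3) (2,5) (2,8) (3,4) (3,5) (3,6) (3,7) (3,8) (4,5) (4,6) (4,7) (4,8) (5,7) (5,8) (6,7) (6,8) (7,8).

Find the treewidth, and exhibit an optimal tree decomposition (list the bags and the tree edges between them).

Every bag has size at most 5, so the width is 5 − 1 = 4 and tw(G) ≤ 4. On the other hand G contains the 5-clique {1, 2, 3, 5, 8}. A clique must lie in a single bag of any decomposition, so no decomposition can have width below 4. Combining the bounds, tw(G) = 4.

Treewidth 4.
Bags: B1 = {1, 2, 3, 5, 8}  B2 = {1, 3, 5, 7, 8}  B3 = {3, 4, 5, 7, 8}  B4 = {3, 4, 6, 7, 8}
Tree: B1–B2, B2–B3, B3–B4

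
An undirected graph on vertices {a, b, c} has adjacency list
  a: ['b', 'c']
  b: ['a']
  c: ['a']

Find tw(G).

A width-1 tree decomposition is:
Bags: B1 = {a, c}  B2 = {a, b}
Tree: B1–B2
Every bag has size at most 2, so the width is 2 − 1 = 1 and tw(G) ≤ 1. G has an edge, so its treewidth is at least 1. Hence tw(G) = 1 exactly.

1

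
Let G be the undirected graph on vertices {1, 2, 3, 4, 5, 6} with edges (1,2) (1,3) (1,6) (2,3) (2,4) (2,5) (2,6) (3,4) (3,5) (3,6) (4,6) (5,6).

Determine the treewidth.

3

A width-3 tree decomposition is:
Bags: B1 = {2, 3, 4, 6}  B2 = {1, 2, 3, 6}  B3 = {2, 3, 5, 6}
Tree: B1–B2, B1–B3
Every bag has size at most 4, so the width is 4 − 1 = 3 and tw(G) ≤ 3. For the lower bound, the 4 vertices {1, 2, 3, 6} are pairwise adjacent, and any tree decomposition puts a clique entirely inside one bag — forcing width ≥ 3. Therefore the treewidth is 3.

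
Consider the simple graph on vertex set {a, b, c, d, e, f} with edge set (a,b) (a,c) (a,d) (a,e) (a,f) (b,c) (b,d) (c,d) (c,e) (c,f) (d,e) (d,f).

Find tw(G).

3

A width-3 tree decomposition is:
Bags: B1 = {a, c, d, e}  B2 = {a, c, d, f}  B3 = {a, b, c, d}
Tree: B1–B2, B1–B3
Each bag holds 4 vertices, so the decomposition has width 3, which upper-bounds the treewidth. Conversely, {a, c, d, e} is a clique of size 4, and the vertices of any clique must share a bag in every tree decomposition; so some bag has ≥ 4 vertices and tw(G) ≥ 3. Therefore the treewidth is 3.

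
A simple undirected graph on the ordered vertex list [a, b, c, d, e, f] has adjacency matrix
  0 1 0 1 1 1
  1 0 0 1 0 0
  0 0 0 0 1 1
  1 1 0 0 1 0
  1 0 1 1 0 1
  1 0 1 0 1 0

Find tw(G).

2

A width-2 tree decomposition is:
Bags: B1 = {a, e, f}  B2 = {a, d, e}  B3 = {a, b, d}  B4 = {c, e, f}
Tree: B1–B2, B2–B3, B1–B4
Each bag holds 3 vertices, so the decomposition has width 2, which upper-bounds the treewidth. Conversely, {c, e, f} is a clique of size 3, and the vertices of any clique must share a bag in every tree decomposition; so some bag has ≥ 3 vertices and tw(G) ≥ 2. Combining the bounds, tw(G) = 2.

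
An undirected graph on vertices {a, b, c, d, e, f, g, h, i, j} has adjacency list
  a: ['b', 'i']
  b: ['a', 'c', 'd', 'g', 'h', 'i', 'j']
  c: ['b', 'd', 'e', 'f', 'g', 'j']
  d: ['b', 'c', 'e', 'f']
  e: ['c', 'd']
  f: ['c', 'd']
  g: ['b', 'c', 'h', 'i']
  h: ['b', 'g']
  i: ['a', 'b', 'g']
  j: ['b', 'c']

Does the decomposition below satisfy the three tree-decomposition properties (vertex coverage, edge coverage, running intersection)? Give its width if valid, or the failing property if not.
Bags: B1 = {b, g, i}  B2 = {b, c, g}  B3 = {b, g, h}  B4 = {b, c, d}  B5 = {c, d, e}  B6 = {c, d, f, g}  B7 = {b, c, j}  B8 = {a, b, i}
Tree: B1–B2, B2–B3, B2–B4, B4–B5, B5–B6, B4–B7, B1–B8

A tree decomposition must satisfy three properties: every vertex lies in some bag; for every edge, both endpoints lie together in some bag; and for every vertex, the bags containing it form a connected subtree. Here bags containing vertex g are not connected in the tree, so the decomposition is invalid.

No — bags containing vertex g are not connected in the tree.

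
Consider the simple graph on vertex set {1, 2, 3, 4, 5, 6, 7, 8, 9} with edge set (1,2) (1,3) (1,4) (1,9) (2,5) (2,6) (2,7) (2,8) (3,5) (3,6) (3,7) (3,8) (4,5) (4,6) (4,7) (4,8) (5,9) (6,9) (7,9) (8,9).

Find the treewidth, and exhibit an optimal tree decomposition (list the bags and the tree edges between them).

Treewidth 4.
One such decomposition:
Bags: B1 = {2, 3, 4, 6, 9}  B2 = {2, 3, 4, 5, 9}  B3 = {2, 3, 4, 7, 9}  B4 = {2, 3, 4, 8, 9}  B5 = {1, 2, 3, 4, 9}
Tree: B1–B2, B2–B3, B3–B4, B4–B5

Each bag holds 5 vertices, so the decomposition has width 4, which upper-bounds the treewidth. For the lower bound: the 5 vertex sets {4,6}, {3,5}, {2,7}, {9}, {8} are disjoint, each induces a connected subgraph, and every pair is joined by at least one edge of G. Contracting each set to a single vertex therefore yields K_{5} as a minor, and since treewidth is minor-monotone, tw(G) ≥ tw(K_{5}) = 4. Therefore the treewidth is 4.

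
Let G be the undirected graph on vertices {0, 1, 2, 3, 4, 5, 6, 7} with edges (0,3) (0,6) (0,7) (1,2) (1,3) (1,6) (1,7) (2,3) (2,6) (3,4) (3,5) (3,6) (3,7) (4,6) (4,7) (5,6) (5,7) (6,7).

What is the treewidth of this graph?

A width-3 tree decomposition is:
Bags: B1 = {3, 4, 6, 7}  B2 = {3, 5, 6, 7}  B3 = {1, 3, 6, 7}  B4 = {1, 2, 3, 6}  B5 = {0, 3, 6, 7}
Tree: B1–B2, B1–B3, B3–B4, B3–B5
The largest bag has 4 vertices, giving width 3; this decomposition certifies tw(G) ≤ 3. On the other hand G contains the 4-clique {1, 2, 3, 6}. A clique must lie in a single bag of any decomposition, so no decomposition can have width below 3. Therefore the treewidth is 3.

3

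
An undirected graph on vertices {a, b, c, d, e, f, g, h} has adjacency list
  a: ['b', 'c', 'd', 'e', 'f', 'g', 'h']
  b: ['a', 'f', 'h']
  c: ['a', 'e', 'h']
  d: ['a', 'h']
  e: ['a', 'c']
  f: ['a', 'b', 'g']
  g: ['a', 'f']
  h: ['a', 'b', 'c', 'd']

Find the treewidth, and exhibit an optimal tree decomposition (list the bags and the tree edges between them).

Every bag has size at most 3, so the width is 3 − 1 = 2 and tw(G) ≤ 2. On the other hand G contains the 3-clique {a, f, g}. A clique must lie in a single bag of any decomposition, so no decomposition can have width below 2. Hence tw(G) = 2 exactly.

Treewidth 2.
Bags: B1 = {a, b, h}  B2 = {a, c, h}  B3 = {a, c, e}  B4 = {a, b, f}  B5 = {a, d, h}  B6 = {a, f, g}
Tree: B1–B2, B2–B3, B1–B4, B2–B5, B4–B6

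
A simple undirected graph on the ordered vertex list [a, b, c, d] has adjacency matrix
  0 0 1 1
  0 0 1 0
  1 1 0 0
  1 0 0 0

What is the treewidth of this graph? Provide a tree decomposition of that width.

Treewidth 1.
One optimal decomposition is:
Bags: B1 = {a, d}  B2 = {a, c}  B3 = {b, c}
Tree: B1–B2, B2–B3

The largest bag has 2 vertices, giving width 1; this decomposition certifies tw(G) ≤ 1. Any graph with an edge has treewidth ≥ 1, and G has the edge d–a. Combining the bounds, tw(G) = 1.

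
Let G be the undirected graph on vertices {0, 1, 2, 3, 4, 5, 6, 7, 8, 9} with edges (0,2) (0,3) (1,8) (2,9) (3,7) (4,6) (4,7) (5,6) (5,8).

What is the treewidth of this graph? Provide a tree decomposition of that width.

Each bag holds 2 vertices, so the decomposition has width 1, which upper-bounds the treewidth. Since G has at least one edge (e.g. 1–8), it is not an edgeless graph, so tw(G) ≥ 1. Combining the bounds, tw(G) = 1.

Treewidth 1.
One optimal decomposition is:
Bags: B1 = {1, 8}  B2 = {5, 8}  B3 = {5, 6}  B4 = {4, 6}  B5 = {4, 7}  B6 = {3, 7}  B7 = {0, 3}  B8 = {0, 2}  B9 = {2, 9}
Tree: B1–B2, B2–B3, B3–B4, B4–B5, B5–B6, B6–B7, B7–B8, B8–B9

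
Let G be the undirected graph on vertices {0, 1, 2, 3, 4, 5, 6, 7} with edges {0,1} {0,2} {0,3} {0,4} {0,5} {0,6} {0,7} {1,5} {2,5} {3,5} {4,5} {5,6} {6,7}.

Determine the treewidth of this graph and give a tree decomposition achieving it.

Treewidth 2.
One optimal decomposition is:
Bags: B1 = {0, 5, 6}  B2 = {0, 3, 5}  B3 = {0, 1, 5}  B4 = {0, 2, 5}  B5 = {0, 6, 7}  B6 = {0, 4, 5}
Tree: B1–B2, B2–B3, B1–B4, B1–B5, B2–B6

Each bag holds 3 vertices, so the decomposition has width 2, which upper-bounds the treewidth. On the other hand G contains the 3-clique {0, 1, 5}. A clique must lie in a single bag of any decomposition, so no decomposition can have width below 2. Combining the bounds, tw(G) = 2.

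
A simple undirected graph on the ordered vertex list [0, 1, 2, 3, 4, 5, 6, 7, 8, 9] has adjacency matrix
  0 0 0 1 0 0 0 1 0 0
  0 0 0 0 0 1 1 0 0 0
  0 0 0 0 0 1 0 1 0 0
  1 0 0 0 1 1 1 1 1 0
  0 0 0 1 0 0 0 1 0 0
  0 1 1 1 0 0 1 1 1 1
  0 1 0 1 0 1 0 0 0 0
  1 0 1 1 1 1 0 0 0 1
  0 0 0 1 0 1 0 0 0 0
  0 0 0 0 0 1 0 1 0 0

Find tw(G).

2

A width-2 tree decomposition is:
Bags: B1 = {3, 5, 7}  B2 = {2, 5, 7}  B3 = {0, 3, 7}  B4 = {3, 5, 6}  B5 = {3, 5, 8}  B6 = {3, 4, 7}  B7 = {5, 7, 9}  B8 = {1, 5, 6}
Tree: B1–B2, B1–B3, B1–B4, B1–B5, B3–B6, B1–B7, B4–B8
Each bag holds 3 vertices, so the decomposition has width 2, which upper-bounds the treewidth. For the lower bound, the 3 vertices {0, 3, 7} are pairwise adjacent, and any tree decomposition puts a clique entirely inside one bag — forcing width ≥ 2. Combining the bounds, tw(G) = 2.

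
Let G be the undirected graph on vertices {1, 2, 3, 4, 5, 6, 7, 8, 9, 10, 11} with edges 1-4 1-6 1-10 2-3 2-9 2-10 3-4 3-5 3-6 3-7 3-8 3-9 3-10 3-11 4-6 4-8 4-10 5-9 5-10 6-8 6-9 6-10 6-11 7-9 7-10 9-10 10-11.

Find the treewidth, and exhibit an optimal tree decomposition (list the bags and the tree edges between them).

The largest bag has 4 vertices, giving width 3; this decomposition certifies tw(G) ≤ 3. On the other hand G contains the 4-clique {1, 4, 6, 10}. A clique must lie in a single bag of any decomposition, so no decomposition can have width below 3. The upper and lower bounds meet at 3, so that is the treewidth.

Treewidth 3.
One such decomposition:
Bags: B1 = {3, 4, 6, 10}  B2 = {3, 6, 9, 10}  B3 = {3, 4, 6, 8}  B4 = {2, 3, 9, 10}  B5 = {3, 5, 9, 10}  B6 = {1, 4, 6, 10}  B7 = {3, 6, 10, 11}  B8 = {3, 7, 9, 10}
Tree: B1–B2, B1–B3, B2–B4, B2–B5, B1–B6, B1–B7, B4–B8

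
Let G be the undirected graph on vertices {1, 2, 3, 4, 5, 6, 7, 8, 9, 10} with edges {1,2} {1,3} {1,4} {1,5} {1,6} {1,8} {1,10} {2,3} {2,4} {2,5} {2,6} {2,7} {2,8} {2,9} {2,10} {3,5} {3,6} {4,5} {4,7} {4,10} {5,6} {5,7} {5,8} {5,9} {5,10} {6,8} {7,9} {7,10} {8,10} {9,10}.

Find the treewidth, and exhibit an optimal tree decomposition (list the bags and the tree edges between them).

The largest bag has 5 vertices, giving width 4; this decomposition certifies tw(G) ≤ 4. On the other hand G contains the 5-clique {1, 2, 5, 8, 10}. A clique must lie in a single bag of any decomposition, so no decomposition can have width below 4. The upper and lower bounds meet at 4, so that is the treewidth.

Treewidth 4.
Bags: B1 = {1, 2, 5, 8, 10}  B2 = {1, 2, 4, 5, 10}  B3 = {1, 2, 5, 6, 8}  B4 = {2, 4, 5, 7, 10}  B5 = {1, 2, 3, 5, 6}  B6 = {2, 5, 7, 9, 10}
Tree: B1–B2, B1–B3, B2–B4, B3–B5, B4–B6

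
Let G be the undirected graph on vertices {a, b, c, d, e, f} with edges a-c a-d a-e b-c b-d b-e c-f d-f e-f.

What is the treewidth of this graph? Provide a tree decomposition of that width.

Treewidth 3.
One such decomposition:
Bags: B1 = {a, b, d, f}  B2 = {a, b, e, f}  B3 = {a, b, c, f}
Tree: B1–B2, B2–B3

Each bag holds 4 vertices, so the decomposition has width 3, which upper-bounds the treewidth. For the lower bound: the 4 vertex sets {a,d}, {e,f}, {b}, {c} are disjoint, each induces a connected subgraph, and every pair is joined by at least one edge of G. Contracting each set to a single vertex therefore yields K_{4} as a minor, and since treewidth is minor-monotone, tw(G) ≥ tw(K_{4}) = 3. The upper and lower bounds meet at 3, so that is the treewidth.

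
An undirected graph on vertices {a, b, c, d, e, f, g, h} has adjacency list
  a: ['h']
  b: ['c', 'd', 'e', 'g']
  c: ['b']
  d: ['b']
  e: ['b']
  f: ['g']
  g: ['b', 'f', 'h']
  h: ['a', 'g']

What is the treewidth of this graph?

A width-1 tree decomposition is:
Bags: B1 = {b, e}  B2 = {b, c}  B3 = {b, g}  B4 = {g, h}  B5 = {f, g}  B6 = {b, d}  B7 = {a, h}
Tree: B1–B2, B2–B3, B3–B4, B3–B5, B3–B6, B4–B7
Every bag has size at most 2, so the width is 2 − 1 = 1 and tw(G) ≤ 1. Any graph with an edge has treewidth ≥ 1, and G has the edge b–e. Hence tw(G) = 1 exactly.

1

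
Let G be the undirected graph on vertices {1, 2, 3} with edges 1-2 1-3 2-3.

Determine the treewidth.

A width-2 tree decomposition is:
Bags: B1 = {1, 2, 3}
Tree: (single bag)
With just one bag of size 3, the width is 3 − 1 = 2, so tw(G) ≤ 2. On the other hand G contains the 3-clique {1, 2, 3}. A clique must lie in a single bag of any decomposition, so no decomposition can have width below 2. Therefore the treewidth is 2.

2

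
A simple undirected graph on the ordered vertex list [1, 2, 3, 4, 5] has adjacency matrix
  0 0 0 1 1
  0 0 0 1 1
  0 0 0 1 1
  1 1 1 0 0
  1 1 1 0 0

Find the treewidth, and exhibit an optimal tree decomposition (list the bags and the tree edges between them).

Treewidth 2.
One such decomposition:
Bags: B1 = {1, 4, 5}  B2 = {3, 4, 5}  B3 = {2, 4, 5}
Tree: B1–B2, B2–B3

Every bag has size at most 3, so the width is 3 − 1 = 2 and tw(G) ≤ 2. Since 1–4–3–5–1 is a cycle in G, G is not acyclic. Forests are exactly the graphs of treewidth ≤ 1, so tw(G) ≥ 2. Hence tw(G) = 2 exactly.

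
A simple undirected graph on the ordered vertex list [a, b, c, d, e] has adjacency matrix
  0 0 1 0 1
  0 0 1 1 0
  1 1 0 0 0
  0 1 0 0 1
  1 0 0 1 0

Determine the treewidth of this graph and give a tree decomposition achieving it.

The largest bag has 3 vertices, giving width 2; this decomposition certifies tw(G) ≤ 2. Since a–e–d–b–c–a is a cycle in G, G is not acyclic. Forests are exactly the graphs of treewidth ≤ 1, so tw(G) ≥ 2. The upper and lower bounds meet at 2, so that is the treewidth.

Treewidth 2.
One optimal decomposition is:
Bags: B1 = {a, d, e}  B2 = {a, b, d}  B3 = {a, b, c}
Tree: B1–B2, B2–B3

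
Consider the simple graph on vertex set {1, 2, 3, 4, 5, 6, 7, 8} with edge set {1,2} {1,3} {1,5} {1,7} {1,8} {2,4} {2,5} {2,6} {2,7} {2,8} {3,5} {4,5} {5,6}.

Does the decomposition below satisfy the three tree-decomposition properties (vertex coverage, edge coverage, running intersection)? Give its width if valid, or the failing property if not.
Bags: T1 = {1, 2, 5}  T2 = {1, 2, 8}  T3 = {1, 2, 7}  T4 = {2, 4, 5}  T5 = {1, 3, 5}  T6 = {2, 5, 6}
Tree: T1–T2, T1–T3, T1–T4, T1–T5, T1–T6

Checking the three conditions: (i) the bags cover all of {1, 2, 3, 4, 5, 6, 7, 8}; (ii) for each edge, some bag contains both endpoints; (iii) the bags containing any fixed vertex form a subtree. All hold, so the decomposition is valid with width 3 − 1 = 2.

Yes; width 2.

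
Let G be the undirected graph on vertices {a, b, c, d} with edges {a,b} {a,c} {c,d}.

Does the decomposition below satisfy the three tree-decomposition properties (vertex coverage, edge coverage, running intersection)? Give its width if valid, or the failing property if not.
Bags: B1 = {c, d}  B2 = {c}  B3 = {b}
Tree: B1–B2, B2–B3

A tree decomposition must satisfy three properties: every vertex lies in some bag; for every edge, both endpoints lie together in some bag; and for every vertex, the bags containing it form a connected subtree. Here vertex a appears in no bag, so the decomposition is invalid.

No — vertex a appears in no bag.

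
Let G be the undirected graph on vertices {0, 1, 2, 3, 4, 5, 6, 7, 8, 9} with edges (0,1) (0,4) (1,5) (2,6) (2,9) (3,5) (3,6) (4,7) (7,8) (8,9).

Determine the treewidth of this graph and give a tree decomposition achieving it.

Every bag has size at most 3, so the width is 3 − 1 = 2 and tw(G) ≤ 2. For the lower bound, G contains the cycle 1–5–3–6–2–9–8–7–4–0–1, so G is not a forest; only forests have treewidth ≤ 1, hence tw(G) ≥ 2. Therefore the treewidth is 2.

Treewidth 2.
One such decomposition:
Bags: B1 = {1, 3, 5}  B2 = {1, 3, 6}  B3 = {1, 2, 6}  B4 = {1, 2, 9}  B5 = {1, 8, 9}  B6 = {1, 7, 8}  B7 = {1, 4, 7}  B8 = {0, 1, 4}
Tree: B1–B2, B2–B3, B3–B4, B4–B5, B5–B6, B6–B7, B7–B8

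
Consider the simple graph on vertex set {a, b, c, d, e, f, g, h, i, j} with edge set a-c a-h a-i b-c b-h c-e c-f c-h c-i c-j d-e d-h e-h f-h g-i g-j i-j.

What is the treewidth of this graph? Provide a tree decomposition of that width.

Treewidth 2.
One optimal decomposition is:
Bags: B1 = {c, e, h}  B2 = {c, f, h}  B3 = {a, c, h}  B4 = {a, c, i}  B5 = {c, i, j}  B6 = {d, e, h}  B7 = {b, c, h}  B8 = {g, i, j}
Tree: B1–B2, B1–B3, B3–B4, B4–B5, B1–B6, B2–B7, B5–B8

Every bag has size at most 3, so the width is 3 − 1 = 2 and tw(G) ≤ 2. For the lower bound, the 3 vertices {d, e, h} are pairwise adjacent, and any tree decomposition puts a clique entirely inside one bag — forcing width ≥ 2. Hence tw(G) = 2 exactly.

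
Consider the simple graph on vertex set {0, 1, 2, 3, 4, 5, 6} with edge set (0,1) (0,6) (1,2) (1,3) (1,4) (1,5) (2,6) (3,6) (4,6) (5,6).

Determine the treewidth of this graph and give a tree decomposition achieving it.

The largest bag has 3 vertices, giving width 2; this decomposition certifies tw(G) ≤ 2. Since 1–4–6–5–1 is a cycle in G, G is not acyclic. Forests are exactly the graphs of treewidth ≤ 1, so tw(G) ≥ 2. Hence tw(G) = 2 exactly.

Treewidth 2.
Bags: B1 = {1, 4, 6}  B2 = {1, 5, 6}  B3 = {0, 1, 6}  B4 = {1, 3, 6}  B5 = {1, 2, 6}
Tree: B1–B2, B2–B3, B3–B4, B4–B5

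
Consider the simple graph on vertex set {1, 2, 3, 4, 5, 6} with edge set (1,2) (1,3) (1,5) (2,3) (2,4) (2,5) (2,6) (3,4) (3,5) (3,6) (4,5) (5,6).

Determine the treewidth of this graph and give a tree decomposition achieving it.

The largest bag has 4 vertices, giving width 3; this decomposition certifies tw(G) ≤ 3. Conversely, {1, 2, 3, 5} is a clique of size 4, and the vertices of any clique must share a bag in every tree decomposition; so some bag has ≥ 4 vertices and tw(G) ≥ 3. Hence tw(G) = 3 exactly.

Treewidth 3.
Bags: B1 = {2, 3, 4, 5}  B2 = {2, 3, 5, 6}  B3 = {1, 2, 3, 5}
Tree: B1–B2, B1–B3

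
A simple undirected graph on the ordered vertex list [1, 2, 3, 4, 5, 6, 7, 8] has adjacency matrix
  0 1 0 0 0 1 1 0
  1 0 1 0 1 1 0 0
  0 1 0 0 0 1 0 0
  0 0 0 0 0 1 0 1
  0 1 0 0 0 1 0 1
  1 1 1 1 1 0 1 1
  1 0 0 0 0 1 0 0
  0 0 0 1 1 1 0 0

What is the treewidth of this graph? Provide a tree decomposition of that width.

Treewidth 2.
Bags: B1 = {1, 2, 6}  B2 = {2, 5, 6}  B3 = {5, 6, 8}  B4 = {4, 6, 8}  B5 = {1, 6, 7}  B6 = {2, 3, 6}
Tree: B1–B2, B2–B3, B3–B4, B1–B5, B2–B6

Each bag holds 3 vertices, so the decomposition has width 2, which upper-bounds the treewidth. For the lower bound, the 3 vertices {4, 6, 8} are pairwise adjacent, and any tree decomposition puts a clique entirely inside one bag — forcing width ≥ 2. The upper and lower bounds meet at 2, so that is the treewidth.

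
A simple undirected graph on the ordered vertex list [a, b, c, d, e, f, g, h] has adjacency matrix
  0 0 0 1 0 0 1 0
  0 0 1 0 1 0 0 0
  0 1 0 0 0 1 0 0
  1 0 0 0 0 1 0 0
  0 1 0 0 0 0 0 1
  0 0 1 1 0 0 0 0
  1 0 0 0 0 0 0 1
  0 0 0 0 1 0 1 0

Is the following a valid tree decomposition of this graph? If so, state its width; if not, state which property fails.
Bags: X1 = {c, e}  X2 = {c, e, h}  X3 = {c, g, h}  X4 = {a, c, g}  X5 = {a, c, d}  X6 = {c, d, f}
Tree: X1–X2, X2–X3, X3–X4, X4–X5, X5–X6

A tree decomposition must satisfy three properties: every vertex lies in some bag; for every edge, both endpoints lie together in some bag; and for every vertex, the bags containing it form a connected subtree. Here vertex b appears in no bag, so the decomposition is invalid.

No — vertex b appears in no bag.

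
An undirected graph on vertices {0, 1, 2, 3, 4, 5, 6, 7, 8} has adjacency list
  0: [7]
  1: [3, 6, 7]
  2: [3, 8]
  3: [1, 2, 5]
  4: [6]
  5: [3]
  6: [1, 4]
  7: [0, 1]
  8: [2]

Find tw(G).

1

A width-1 tree decomposition is:
Bags: B1 = {1, 7}  B2 = {0, 7}  B3 = {1, 3}  B4 = {2, 3}  B5 = {3, 5}  B6 = {1, 6}  B7 = {2, 8}  B8 = {4, 6}
Tree: B1–B2, B1–B3, B3–B4, B4–B5, B1–B6, B4–B7, B6–B8
Every bag has size at most 2, so the width is 2 − 1 = 1 and tw(G) ≤ 1. Any graph with an edge has treewidth ≥ 1, and G has the edge 7–1. The upper and lower bounds meet at 1, so that is the treewidth.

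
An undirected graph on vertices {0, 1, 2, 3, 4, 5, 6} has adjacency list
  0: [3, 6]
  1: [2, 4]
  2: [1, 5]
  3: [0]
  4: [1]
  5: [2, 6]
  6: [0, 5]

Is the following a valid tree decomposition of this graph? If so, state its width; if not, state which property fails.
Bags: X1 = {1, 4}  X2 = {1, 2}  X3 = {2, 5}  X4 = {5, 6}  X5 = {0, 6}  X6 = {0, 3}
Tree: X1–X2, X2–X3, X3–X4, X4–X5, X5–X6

Checking the three conditions: (i) the bags cover all of {0, 1, 2, 3, 4, 5, 6}; (ii) for each edge, some bag contains both endpoints; (iii) the bags containing any fixed vertex form a subtree. All hold, so the decomposition is valid with width 2 − 1 = 1.

Yes; width 1.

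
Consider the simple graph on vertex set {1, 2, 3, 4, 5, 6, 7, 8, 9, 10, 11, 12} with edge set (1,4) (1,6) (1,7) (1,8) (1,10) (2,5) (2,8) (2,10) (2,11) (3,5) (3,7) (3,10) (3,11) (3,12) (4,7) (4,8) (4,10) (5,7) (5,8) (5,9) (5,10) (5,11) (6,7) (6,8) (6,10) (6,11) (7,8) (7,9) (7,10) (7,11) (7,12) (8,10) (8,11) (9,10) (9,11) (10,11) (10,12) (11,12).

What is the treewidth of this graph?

A width-4 tree decomposition is:
Bags: B1 = {5, 7, 8, 10, 11}  B2 = {2, 5, 8, 10, 11}  B3 = {6, 7, 8, 10, 11}  B4 = {3, 5, 7, 10, 11}  B5 = {3, 7, 10, 11, 12}  B6 = {1, 6, 7, 8, 10}  B7 = {5, 7, 9, 10, 11}  B8 = {1, 4, 7, 8, 10}
Tree: B1–B2, B1–B3, B1–B4, B4–B5, B3–B6, B4–B7, B6–B8
The largest bag has 5 vertices, giving width 4; this decomposition certifies tw(G) ≤ 4. Conversely, {2, 5, 8, 10, 11} is a clique of size 5, and the vertices of any clique must share a bag in every tree decomposition; so some bag has ≥ 5 vertices and tw(G) ≥ 4. Hence tw(G) = 4 exactly.

4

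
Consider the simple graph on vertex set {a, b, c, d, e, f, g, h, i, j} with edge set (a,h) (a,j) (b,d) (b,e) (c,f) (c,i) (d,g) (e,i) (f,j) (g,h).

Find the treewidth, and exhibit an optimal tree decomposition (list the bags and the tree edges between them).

Treewidth 2.
One such decomposition:
Bags: B1 = {c, f, i}  B2 = {e, f, i}  B3 = {b, e, f}  B4 = {b, d, f}  B5 = {d, f, g}  B6 = {f, g, h}  B7 = {a, f, h}  B8 = {a, f, j}
Tree: B1–B2, B2–B3, B3–B4, B4–B5, B5–B6, B6–B7, B7–B8

The largest bag has 3 vertices, giving width 2; this decomposition certifies tw(G) ≤ 2. The edges f–c–i–e–b–d–g–h–a–j–f form a cycle, so G is not a tree and its treewidth is at least 2. Therefore the treewidth is 2.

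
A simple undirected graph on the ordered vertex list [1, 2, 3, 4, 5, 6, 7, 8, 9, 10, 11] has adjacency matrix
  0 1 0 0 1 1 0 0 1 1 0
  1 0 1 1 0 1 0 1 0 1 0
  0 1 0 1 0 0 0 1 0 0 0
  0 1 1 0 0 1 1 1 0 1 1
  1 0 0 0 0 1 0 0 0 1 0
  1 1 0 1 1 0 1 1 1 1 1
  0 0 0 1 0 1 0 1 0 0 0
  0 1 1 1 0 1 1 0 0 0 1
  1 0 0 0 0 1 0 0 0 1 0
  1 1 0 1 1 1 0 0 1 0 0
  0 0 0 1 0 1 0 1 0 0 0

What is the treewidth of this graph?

3

A width-3 tree decomposition is:
Bags: B1 = {2, 4, 6, 8}  B2 = {4, 6, 7, 8}  B3 = {4, 6, 8, 11}  B4 = {2, 4, 6, 10}  B5 = {1, 2, 6, 10}  B6 = {1, 5, 6, 10}  B7 = {1, 6, 9, 10}  B8 = {2, 3, 4, 8}
Tree: B1–B2, B1–B3, B1–B4, B4–B5, B5–B6, B5–B7, B1–B8
The largest bag has 4 vertices, giving width 3; this decomposition certifies tw(G) ≤ 3. For the lower bound, the 4 vertices {2, 3, 4, 8} are pairwise adjacent, and any tree decomposition puts a clique entirely inside one bag — forcing width ≥ 3. Hence tw(G) = 3 exactly.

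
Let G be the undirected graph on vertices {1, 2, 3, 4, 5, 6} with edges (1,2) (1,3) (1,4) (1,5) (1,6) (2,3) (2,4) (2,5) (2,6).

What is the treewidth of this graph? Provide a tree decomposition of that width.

The largest bag has 3 vertices, giving width 2; this decomposition certifies tw(G) ≤ 2. On the other hand G contains the 3-clique {1, 2, 3}. A clique must lie in a single bag of any decomposition, so no decomposition can have width below 2. Therefore the treewidth is 2.

Treewidth 2.
One such decomposition:
Bags: B1 = {1, 2, 5}  B2 = {1, 2, 4}  B3 = {1, 2, 6}  B4 = {1, 2, 3}
Tree: B1–B2, B1–B3, B1–B4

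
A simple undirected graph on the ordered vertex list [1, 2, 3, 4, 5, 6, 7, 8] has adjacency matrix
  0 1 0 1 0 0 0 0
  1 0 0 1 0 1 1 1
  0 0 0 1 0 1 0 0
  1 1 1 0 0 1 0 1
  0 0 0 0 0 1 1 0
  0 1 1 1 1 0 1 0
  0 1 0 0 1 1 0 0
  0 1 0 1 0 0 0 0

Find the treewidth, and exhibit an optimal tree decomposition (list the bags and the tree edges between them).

Each bag holds 3 vertices, so the decomposition has width 2, which upper-bounds the treewidth. On the other hand G contains the 3-clique {2, 4, 8}. A clique must lie in a single bag of any decomposition, so no decomposition can have width below 2. Therefore the treewidth is 2.

Treewidth 2.
One optimal decomposition is:
Bags: B1 = {2, 4, 6}  B2 = {1, 2, 4}  B3 = {3, 4, 6}  B4 = {2, 4, 8}  B5 = {2, 6, 7}  B6 = {5, 6, 7}
Tree: B1–B2, B1–B3, B2–B4, B1–B5, B5–B6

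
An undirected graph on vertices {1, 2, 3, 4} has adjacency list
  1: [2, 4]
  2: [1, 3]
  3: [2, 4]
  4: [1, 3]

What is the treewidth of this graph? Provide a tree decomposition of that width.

Every bag has size at most 3, so the width is 3 − 1 = 2 and tw(G) ≤ 2. The edges 4–1–2–3–4 form a cycle, so G is not a tree and its treewidth is at least 2. Hence tw(G) = 2 exactly.

Treewidth 2.
One such decomposition:
Bags: B1 = {1, 2, 4}  B2 = {2, 3, 4}
Tree: B1–B2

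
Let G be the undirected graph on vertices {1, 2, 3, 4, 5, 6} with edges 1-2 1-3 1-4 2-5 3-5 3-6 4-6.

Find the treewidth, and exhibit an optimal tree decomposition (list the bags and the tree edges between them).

Treewidth 2.
Bags: B1 = {2, 3, 5}  B2 = {1, 2, 3}  B3 = {1, 3, 6}  B4 = {1, 4, 6}
Tree: B1–B2, B2–B3, B3–B4

Each bag holds 3 vertices, so the decomposition has width 2, which upper-bounds the treewidth. Since 5–2–1–3–5 is a cycle in G, G is not acyclic. Forests are exactly the graphs of treewidth ≤ 1, so tw(G) ≥ 2. The upper and lower bounds meet at 2, so that is the treewidth.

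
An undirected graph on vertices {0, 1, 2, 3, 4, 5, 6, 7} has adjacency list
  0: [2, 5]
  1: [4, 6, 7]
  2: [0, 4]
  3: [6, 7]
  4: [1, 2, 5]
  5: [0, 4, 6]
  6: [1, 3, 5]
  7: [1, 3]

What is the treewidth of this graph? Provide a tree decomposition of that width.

Treewidth 2.
One such decomposition:
Bags: B1 = {3, 6, 7}  B2 = {1, 6, 7}  B3 = {1, 5, 6}  B4 = {1, 4, 5}  B5 = {0, 4, 5}  B6 = {0, 2, 4}
Tree: B1–B2, B2–B3, B3–B4, B4–B5, B5–B6

Each bag holds 3 vertices, so the decomposition has width 2, which upper-bounds the treewidth. Since 3–7–1–6–3 is a cycle in G, G is not acyclic. Forests are exactly the graphs of treewidth ≤ 1, so tw(G) ≥ 2. Therefore the treewidth is 2.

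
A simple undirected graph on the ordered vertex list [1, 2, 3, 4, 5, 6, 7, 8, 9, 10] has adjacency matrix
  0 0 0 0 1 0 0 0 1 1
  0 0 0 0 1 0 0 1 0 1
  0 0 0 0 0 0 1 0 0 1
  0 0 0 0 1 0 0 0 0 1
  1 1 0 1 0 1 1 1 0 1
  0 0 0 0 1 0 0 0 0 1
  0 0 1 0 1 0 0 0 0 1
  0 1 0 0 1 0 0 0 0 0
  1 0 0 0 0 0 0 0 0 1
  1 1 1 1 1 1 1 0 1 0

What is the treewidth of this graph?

2

A width-2 tree decomposition is:
Bags: B1 = {2, 5, 10}  B2 = {1, 5, 10}  B3 = {5, 6, 10}  B4 = {1, 9, 10}  B5 = {5, 7, 10}  B6 = {2, 5, 8}  B7 = {4, 5, 10}  B8 = {3, 7, 10}
Tree: B1–B2, B2–B3, B2–B4, B2–B5, B1–B6, B1–B7, B5–B8
Each bag holds 3 vertices, so the decomposition has width 2, which upper-bounds the treewidth. Conversely, {2, 5, 8} is a clique of size 3, and the vertices of any clique must share a bag in every tree decomposition; so some bag has ≥ 3 vertices and tw(G) ≥ 2. Hence tw(G) = 2 exactly.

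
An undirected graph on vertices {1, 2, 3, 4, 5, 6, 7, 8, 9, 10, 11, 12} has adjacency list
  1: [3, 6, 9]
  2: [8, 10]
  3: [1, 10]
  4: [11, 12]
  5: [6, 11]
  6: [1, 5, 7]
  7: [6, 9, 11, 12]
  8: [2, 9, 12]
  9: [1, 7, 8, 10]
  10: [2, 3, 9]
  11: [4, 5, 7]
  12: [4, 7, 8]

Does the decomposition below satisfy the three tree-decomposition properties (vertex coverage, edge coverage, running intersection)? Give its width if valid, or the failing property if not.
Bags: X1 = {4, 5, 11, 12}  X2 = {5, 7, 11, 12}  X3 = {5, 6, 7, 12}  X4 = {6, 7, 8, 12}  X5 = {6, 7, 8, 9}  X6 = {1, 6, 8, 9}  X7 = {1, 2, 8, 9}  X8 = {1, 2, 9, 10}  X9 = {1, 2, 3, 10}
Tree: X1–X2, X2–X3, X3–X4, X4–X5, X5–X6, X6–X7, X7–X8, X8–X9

Every vertex of G appears in some bag (union = {1, 2, 3, 4, 5, 6, 7, 8, 9, 10, 11, 12}); every edge is covered by a bag; and for each vertex v the set of bags containing v is connected in the bag tree. The decomposition is therefore valid. The largest bag has 4 vertices, so the width is 3.

Yes; width 3.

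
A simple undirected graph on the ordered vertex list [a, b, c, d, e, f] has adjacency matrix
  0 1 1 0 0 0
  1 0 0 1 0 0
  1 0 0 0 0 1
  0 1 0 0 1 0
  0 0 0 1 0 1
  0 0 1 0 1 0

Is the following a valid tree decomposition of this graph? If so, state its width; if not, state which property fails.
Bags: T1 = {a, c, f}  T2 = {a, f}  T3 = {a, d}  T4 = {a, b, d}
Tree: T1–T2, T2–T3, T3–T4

No — vertex e appears in no bag.

A tree decomposition must satisfy three properties: every vertex lies in some bag; for every edge, both endpoints lie together in some bag; and for every vertex, the bags containing it form a connected subtree. Here vertex e appears in no bag, so the decomposition is invalid.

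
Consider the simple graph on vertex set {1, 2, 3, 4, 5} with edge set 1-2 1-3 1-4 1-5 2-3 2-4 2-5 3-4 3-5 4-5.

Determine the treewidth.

4

A width-4 tree decomposition is:
Bags: B1 = {1, 2, 3, 4, 5}
Tree: (single bag)
A single bag containing all 5 vertices is trivially a valid decomposition of width 4. Conversely, {1, 2, 3, 4, 5} is a clique of size 5, and the vertices of any clique must share a bag in every tree decomposition; so some bag has ≥ 5 vertices and tw(G) ≥ 4. Therefore the treewidth is 4.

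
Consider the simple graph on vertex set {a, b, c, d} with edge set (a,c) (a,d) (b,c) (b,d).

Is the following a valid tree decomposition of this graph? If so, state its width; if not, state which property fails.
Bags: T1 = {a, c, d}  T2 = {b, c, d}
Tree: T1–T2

Every vertex of G appears in some bag (union = {a, b, c, d}); every edge is covered by a bag; and for each vertex v the set of bags containing v is connected in the bag tree. The decomposition is therefore valid. The largest bag has 3 vertices, so the width is 2.

Yes; width 2.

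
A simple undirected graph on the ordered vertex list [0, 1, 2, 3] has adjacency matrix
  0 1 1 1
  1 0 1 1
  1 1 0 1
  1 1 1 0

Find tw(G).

A width-3 tree decomposition is:
Bags: B1 = {0, 1, 2, 3}
Tree: (single bag)
A single bag containing all 4 vertices is trivially a valid decomposition of width 3. Conversely, {0, 1, 2, 3} is a clique of size 4, and the vertices of any clique must share a bag in every tree decomposition; so some bag has ≥ 4 vertices and tw(G) ≥ 3. Combining the bounds, tw(G) = 3.

3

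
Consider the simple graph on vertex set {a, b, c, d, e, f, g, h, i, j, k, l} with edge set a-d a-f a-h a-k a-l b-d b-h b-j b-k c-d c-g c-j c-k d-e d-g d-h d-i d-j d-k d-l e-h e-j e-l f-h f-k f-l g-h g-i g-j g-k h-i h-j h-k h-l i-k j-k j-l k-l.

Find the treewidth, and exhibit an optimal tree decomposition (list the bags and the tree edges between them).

Treewidth 4.
One optimal decomposition is:
Bags: B1 = {d, g, h, j, k}  B2 = {b, d, h, j, k}  B3 = {d, g, h, i, k}  B4 = {d, h, j, k, l}  B5 = {d, e, h, j, l}  B6 = {a, d, h, k, l}  B7 = {a, f, h, k, l}  B8 = {c, d, g, j, k}
Tree: B1–B2, B1–B3, B1–B4, B4–B5, B4–B6, B6–B7, B1–B8

Every bag has size at most 5, so the width is 5 − 1 = 4 and tw(G) ≤ 4. For the lower bound, the 5 vertices {d, e, h, j, l} are pairwise adjacent, and any tree decomposition puts a clique entirely inside one bag — forcing width ≥ 4. The upper and lower bounds meet at 4, so that is the treewidth.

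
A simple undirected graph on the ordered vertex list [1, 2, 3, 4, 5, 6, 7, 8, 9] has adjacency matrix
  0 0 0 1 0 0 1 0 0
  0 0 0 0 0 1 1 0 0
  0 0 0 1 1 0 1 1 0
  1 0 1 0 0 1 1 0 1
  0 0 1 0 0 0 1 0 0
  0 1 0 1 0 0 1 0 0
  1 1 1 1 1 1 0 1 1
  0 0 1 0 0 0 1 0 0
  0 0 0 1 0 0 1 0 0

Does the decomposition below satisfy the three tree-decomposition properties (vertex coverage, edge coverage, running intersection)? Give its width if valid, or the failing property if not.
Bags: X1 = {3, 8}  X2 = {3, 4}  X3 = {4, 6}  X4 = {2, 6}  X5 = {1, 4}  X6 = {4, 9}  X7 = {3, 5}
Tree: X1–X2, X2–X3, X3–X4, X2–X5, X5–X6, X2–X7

A tree decomposition must satisfy three properties: every vertex lies in some bag; for every edge, both endpoints lie together in some bag; and for every vertex, the bags containing it form a connected subtree. Here vertex 7 appears in no bag, so the decomposition is invalid.

No — vertex 7 appears in no bag.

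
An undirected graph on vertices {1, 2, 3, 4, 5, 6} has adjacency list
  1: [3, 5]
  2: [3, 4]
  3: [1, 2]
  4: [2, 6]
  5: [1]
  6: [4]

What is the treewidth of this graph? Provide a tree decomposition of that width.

The largest bag has 2 vertices, giving width 1; this decomposition certifies tw(G) ≤ 1. Since G has at least one edge (e.g. 6–4), it is not an edgeless graph, so tw(G) ≥ 1. Combining the bounds, tw(G) = 1.

Treewidth 1.
Bags: B1 = {4, 6}  B2 = {2, 4}  B3 = {2, 3}  B4 = {1, 3}  B5 = {1, 5}
Tree: B1–B2, B2–B3, B3–B4, B4–B5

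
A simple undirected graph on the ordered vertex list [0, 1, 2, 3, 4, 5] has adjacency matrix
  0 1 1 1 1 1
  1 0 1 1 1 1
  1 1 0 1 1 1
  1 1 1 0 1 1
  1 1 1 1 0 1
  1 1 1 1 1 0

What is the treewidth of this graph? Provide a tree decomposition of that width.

Treewidth 5.
One such decomposition:
Bags: B1 = {0, 1, 2, 3, 4, 5}
Tree: (single bag)

A single bag containing all 6 vertices is trivially a valid decomposition of width 5. On the other hand G contains the 6-clique {0, 1, 2, 3, 4, 5}. A clique must lie in a single bag of any decomposition, so no decomposition can have width below 5. Therefore the treewidth is 5.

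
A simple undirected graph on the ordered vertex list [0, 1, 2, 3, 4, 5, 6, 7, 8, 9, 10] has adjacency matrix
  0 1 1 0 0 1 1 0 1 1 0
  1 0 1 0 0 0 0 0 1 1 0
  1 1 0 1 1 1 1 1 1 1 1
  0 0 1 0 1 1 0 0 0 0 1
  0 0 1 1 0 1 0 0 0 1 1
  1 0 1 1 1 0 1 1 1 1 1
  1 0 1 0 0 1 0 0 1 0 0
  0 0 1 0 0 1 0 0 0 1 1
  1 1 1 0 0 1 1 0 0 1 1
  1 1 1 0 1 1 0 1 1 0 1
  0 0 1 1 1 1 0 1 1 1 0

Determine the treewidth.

A width-4 tree decomposition is:
Bags: B1 = {0, 2, 5, 6, 8}  B2 = {0, 2, 5, 8, 9}  B3 = {2, 5, 8, 9, 10}  B4 = {2, 5, 7, 9, 10}  B5 = {0, 1, 2, 8, 9}  B6 = {2, 4, 5, 9, 10}  B7 = {2, 3, 4, 5, 10}
Tree: B1–B2, B2–B3, B3–B4, B2–B5, B4–B6, B6–B7
Every bag has size at most 5, so the width is 5 − 1 = 4 and tw(G) ≤ 4. Conversely, {0, 1, 2, 8, 9} is a clique of size 5, and the vertices of any clique must share a bag in every tree decomposition; so some bag has ≥ 5 vertices and tw(G) ≥ 4. Combining the bounds, tw(G) = 4.

4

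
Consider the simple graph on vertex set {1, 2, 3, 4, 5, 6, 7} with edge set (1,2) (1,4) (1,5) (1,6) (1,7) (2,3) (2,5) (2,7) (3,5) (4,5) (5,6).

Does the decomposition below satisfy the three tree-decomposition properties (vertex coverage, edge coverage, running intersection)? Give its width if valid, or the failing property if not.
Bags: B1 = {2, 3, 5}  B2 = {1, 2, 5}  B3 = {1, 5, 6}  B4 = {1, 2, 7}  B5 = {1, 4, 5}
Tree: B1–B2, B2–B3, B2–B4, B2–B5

Yes; width 2.

Vertex coverage: the bags together contain {1, 2, 3, 4, 5, 6, 7}, the full vertex set. Edge coverage: each edge of G has both endpoints in at least one bag. Running intersection: for every vertex, the bags containing it form a connected subtree. All three properties hold, so this is a valid tree decomposition of width max|bag| − 1 = 2, and hence tw(G) ≤ 2.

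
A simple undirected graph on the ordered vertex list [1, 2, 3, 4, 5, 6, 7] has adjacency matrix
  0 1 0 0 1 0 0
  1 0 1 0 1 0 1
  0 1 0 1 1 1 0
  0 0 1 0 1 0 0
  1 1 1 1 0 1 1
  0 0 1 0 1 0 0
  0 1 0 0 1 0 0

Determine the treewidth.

A width-2 tree decomposition is:
Bags: B1 = {2, 3, 5}  B2 = {3, 5, 6}  B3 = {1, 2, 5}  B4 = {3, 4, 5}  B5 = {2, 5, 7}
Tree: B1–B2, B1–B3, B2–B4, B1–B5
The largest bag has 3 vertices, giving width 2; this decomposition certifies tw(G) ≤ 2. For the lower bound, the 3 vertices {1, 2, 5} are pairwise adjacent, and any tree decomposition puts a clique entirely inside one bag — forcing width ≥ 2. Hence tw(G) = 2 exactly.

2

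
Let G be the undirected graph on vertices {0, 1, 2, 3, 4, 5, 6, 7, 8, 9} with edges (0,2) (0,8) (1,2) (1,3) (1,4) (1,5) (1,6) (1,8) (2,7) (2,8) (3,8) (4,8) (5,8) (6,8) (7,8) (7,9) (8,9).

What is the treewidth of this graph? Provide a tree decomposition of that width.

Treewidth 2.
One optimal decomposition is:
Bags: B1 = {1, 2, 8}  B2 = {1, 4, 8}  B3 = {2, 7, 8}  B4 = {0, 2, 8}  B5 = {7, 8, 9}  B6 = {1, 6, 8}  B7 = {1, 3, 8}  B8 = {1, 5, 8}
Tree: B1–B2, B1–B3, B1–B4, B3–B5, B1–B6, B2–B7, B1–B8

Each bag holds 3 vertices, so the decomposition has width 2, which upper-bounds the treewidth. For the lower bound, the 3 vertices {0, 2, 8} are pairwise adjacent, and any tree decomposition puts a clique entirely inside one bag — forcing width ≥ 2. Hence tw(G) = 2 exactly.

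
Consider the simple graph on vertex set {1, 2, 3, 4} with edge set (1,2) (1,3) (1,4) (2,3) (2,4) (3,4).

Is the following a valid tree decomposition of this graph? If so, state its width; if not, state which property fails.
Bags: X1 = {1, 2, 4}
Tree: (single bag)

No — vertex 3 appears in no bag.

A tree decomposition must satisfy three properties: every vertex lies in some bag; for every edge, both endpoints lie together in some bag; and for every vertex, the bags containing it form a connected subtree. Here vertex 3 appears in no bag, so the decomposition is invalid.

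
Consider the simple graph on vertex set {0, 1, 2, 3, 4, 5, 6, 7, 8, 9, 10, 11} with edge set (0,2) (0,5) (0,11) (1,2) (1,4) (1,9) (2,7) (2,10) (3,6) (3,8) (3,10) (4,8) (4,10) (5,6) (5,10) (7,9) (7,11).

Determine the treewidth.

3

A width-3 tree decomposition is:
Bags: B1 = {0, 7, 9, 11}  B2 = {0, 2, 7, 9}  B3 = {0, 1, 2, 9}  B4 = {0, 1, 2, 5}  B5 = {1, 2, 5, 10}  B6 = {1, 4, 5, 10}  B7 = {4, 5, 6, 10}  B8 = {3, 4, 6, 10}  B9 = {3, 4, 6, 8}
Tree: B1–B2, B2–B3, B3–B4, B4–B5, B5–B6, B6–B7, B7–B8, B8–B9
Each bag holds 4 vertices, so the decomposition has width 3, which upper-bounds the treewidth. For the lower bound: the 4 vertex sets {7,9,11}, {0}, {2}, {1,4,5,10} are disjoint, each induces a connected subgraph, and every pair is joined by at least one edge of G. Contracting each set to a single vertex therefore yields K_{4} as a minor, and since treewidth is minor-monotone, tw(G) ≥ tw(K_{4}) = 3. Therefore the treewidth is 3.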